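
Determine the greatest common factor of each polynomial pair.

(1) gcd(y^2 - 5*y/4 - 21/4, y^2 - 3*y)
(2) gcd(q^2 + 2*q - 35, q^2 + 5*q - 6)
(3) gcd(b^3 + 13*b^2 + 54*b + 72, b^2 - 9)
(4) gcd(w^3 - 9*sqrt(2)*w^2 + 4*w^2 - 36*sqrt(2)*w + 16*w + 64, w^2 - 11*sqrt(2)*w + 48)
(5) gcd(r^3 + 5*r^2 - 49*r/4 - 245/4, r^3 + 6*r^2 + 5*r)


(1) = gcd((y - 3)*(y + 7/4), y*(y - 3)) = y - 3
(2) = 1
(3) = b + 3
(4) = w - 8*sqrt(2)
(5) = r + 5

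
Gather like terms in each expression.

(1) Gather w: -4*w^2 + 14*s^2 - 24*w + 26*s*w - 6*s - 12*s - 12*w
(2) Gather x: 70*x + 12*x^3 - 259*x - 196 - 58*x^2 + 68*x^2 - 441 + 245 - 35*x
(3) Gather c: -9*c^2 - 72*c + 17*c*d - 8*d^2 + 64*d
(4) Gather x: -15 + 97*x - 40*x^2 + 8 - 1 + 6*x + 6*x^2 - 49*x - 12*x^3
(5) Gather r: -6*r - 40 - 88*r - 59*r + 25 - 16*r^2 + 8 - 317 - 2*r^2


(1) = 14*s^2 - 18*s - 4*w^2 + w*(26*s - 36)
(2) = 12*x^3 + 10*x^2 - 224*x - 392
(3) = -9*c^2 + c*(17*d - 72) - 8*d^2 + 64*d
(4) = -12*x^3 - 34*x^2 + 54*x - 8
(5) = -18*r^2 - 153*r - 324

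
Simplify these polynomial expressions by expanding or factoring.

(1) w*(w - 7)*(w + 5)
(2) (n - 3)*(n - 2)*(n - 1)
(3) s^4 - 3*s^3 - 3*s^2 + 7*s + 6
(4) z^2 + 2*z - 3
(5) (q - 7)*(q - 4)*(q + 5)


(1) = w^3 - 2*w^2 - 35*w
(2) = n^3 - 6*n^2 + 11*n - 6
(3) = (s - 3)*(s - 2)*(s + 1)^2
(4) = (z - 1)*(z + 3)
(5) = q^3 - 6*q^2 - 27*q + 140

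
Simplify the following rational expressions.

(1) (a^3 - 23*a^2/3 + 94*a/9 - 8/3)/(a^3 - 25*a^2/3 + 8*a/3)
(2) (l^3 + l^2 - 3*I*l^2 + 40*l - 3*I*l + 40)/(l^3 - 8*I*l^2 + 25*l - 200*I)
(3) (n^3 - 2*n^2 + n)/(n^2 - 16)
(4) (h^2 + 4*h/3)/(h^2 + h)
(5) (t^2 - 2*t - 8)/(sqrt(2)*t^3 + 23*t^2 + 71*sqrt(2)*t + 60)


(1) = (3*a^2 - 22*a + 24)/(3*a^2 - 24*a)
(2) = (l + 1)/(l - 5*I)
(3) = (n^3 - 2*n^2 + n)/(n^2 - 16)
(4) = (3*h + 4)/(3*h + 3)
(5) = (t^2 - 2*t - 8)/(sqrt(2)*t^3 + 23*t^2 + 71*sqrt(2)*t + 60)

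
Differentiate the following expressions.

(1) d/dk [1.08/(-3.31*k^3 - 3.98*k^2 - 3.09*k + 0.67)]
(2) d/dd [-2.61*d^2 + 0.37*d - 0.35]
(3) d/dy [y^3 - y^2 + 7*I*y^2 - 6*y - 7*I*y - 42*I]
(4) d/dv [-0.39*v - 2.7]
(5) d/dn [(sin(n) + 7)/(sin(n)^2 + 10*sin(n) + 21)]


(1) = (10.7244*k^2 + 8.5968*k + 3.3372)/(3.31*k^3 + 3.98*k^2 + 3.09*k - 0.67)^2
(2) = 0.37 - 5.22*d
(3) = 3*y^2 + y*(-2 + 14*I) - 6 - 7*I
(4) = -0.390000000000000
(5) = -cos(n)/(sin(n) + 3)^2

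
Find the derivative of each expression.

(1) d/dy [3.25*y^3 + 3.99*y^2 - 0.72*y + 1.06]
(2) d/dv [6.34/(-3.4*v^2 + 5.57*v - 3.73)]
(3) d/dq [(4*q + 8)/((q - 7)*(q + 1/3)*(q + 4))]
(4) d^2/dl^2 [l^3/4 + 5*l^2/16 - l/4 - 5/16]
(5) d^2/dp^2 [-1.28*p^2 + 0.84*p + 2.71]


(1) = 9.75*y^2 + 7.98*y - 0.72
(2) = (43.112*v - 35.3138)/(3.4*v^2 - 5.57*v + 3.73)^2
(3) = 24*(-3*q^3 - 5*q^2 + 16*q + 73)/(9*q^6 - 48*q^5 - 458*q^4 + 1224*q^3 + 8017*q^2 + 4872*q + 784)
(4) = 3*l/2 + 5/8
(5) = -2.56000000000000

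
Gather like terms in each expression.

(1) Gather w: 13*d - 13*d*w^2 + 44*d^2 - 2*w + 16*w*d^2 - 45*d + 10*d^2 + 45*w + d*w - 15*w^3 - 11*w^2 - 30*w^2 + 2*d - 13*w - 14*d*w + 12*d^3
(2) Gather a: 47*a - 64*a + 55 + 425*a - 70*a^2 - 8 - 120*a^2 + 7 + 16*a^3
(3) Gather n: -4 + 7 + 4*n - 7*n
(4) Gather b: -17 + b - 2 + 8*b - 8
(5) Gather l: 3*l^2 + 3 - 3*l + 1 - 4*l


(1) = 12*d^3 + 54*d^2 - 30*d - 15*w^3 + w^2*(-13*d - 41) + w*(16*d^2 - 13*d + 30)
(2) = 16*a^3 - 190*a^2 + 408*a + 54
(3) = 3 - 3*n
(4) = 9*b - 27
(5) = 3*l^2 - 7*l + 4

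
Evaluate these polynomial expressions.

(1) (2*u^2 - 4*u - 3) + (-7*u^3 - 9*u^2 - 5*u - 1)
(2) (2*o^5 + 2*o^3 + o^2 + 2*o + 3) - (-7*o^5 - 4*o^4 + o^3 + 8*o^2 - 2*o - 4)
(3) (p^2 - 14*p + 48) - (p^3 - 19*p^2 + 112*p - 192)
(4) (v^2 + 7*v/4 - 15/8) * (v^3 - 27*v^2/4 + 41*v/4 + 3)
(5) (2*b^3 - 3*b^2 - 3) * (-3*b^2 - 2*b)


(1) = -7*u^3 - 7*u^2 - 9*u - 4
(2) = 9*o^5 + 4*o^4 + o^3 - 7*o^2 + 4*o + 7
(3) = -p^3 + 20*p^2 - 126*p + 240
(4) = v^5 - 5*v^4 - 55*v^3/16 + 1075*v^2/32 - 447*v/32 - 45/8
(5) = -6*b^5 + 5*b^4 + 6*b^3 + 9*b^2 + 6*b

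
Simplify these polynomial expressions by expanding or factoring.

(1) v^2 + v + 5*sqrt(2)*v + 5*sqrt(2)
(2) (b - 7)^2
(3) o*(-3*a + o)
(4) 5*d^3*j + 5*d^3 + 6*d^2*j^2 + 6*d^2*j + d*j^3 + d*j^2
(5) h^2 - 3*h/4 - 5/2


(1) = (v + 1)*(v + 5*sqrt(2))
(2) = b^2 - 14*b + 49
(3) = -3*a*o + o^2
(4) = (d + j)*(5*d + j)*(d*j + d)
(5) = (h - 2)*(h + 5/4)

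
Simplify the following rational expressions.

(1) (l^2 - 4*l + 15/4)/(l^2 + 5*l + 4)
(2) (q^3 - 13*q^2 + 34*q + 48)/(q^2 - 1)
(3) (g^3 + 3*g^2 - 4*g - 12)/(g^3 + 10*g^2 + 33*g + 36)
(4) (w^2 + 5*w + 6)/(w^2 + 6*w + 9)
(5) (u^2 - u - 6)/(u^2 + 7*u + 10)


(1) = (4*l^2 - 16*l + 15)/(4*l^2 + 20*l + 16)
(2) = (q^2 - 14*q + 48)/(q - 1)
(3) = (g^2 - 4)/(g^2 + 7*g + 12)
(4) = (w + 2)/(w + 3)
(5) = (u - 3)/(u + 5)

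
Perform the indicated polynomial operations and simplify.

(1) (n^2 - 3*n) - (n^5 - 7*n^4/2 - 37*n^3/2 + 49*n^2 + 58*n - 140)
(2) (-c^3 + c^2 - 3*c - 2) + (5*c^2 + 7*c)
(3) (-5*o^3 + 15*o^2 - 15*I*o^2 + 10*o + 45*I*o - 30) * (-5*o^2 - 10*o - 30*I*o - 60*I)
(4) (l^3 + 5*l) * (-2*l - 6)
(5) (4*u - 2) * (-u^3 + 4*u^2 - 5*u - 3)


(1) = -n^5 + 7*n^4/2 + 37*n^3/2 - 48*n^2 - 61*n + 140
(2) = -c^3 + 6*c^2 + 4*c - 2
(3) = 25*o^5 - 25*o^4 + 225*I*o^4 - 650*o^3 - 225*I*o^3 + 500*o^2 - 1650*I*o^2 + 3000*o + 300*I*o + 1800*I
(4) = -2*l^4 - 6*l^3 - 10*l^2 - 30*l
(5) = -4*u^4 + 18*u^3 - 28*u^2 - 2*u + 6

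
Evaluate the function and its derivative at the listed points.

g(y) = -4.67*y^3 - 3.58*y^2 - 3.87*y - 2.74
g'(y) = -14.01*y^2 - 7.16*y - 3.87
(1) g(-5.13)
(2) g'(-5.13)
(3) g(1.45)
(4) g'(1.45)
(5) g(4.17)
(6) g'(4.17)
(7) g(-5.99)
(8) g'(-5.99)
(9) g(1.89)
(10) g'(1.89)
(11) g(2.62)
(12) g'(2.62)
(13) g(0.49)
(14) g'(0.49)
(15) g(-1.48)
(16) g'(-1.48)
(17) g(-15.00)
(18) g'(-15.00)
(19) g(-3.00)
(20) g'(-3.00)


(1) = 553.38
(2) = -335.84
(3) = -30.12
(4) = -43.71
(5) = -419.76
(6) = -277.35
(7) = 895.68
(8) = -463.66
(9) = -54.37
(10) = -67.45
(11) = -121.44
(12) = -118.80
(13) = -6.05
(14) = -10.74
(15) = 10.29
(16) = -23.96
(17) = 15011.06
(18) = -3048.72
(19) = 102.74
(20) = -108.48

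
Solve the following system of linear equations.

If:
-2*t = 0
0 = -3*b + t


Then:
b = 0
t = 0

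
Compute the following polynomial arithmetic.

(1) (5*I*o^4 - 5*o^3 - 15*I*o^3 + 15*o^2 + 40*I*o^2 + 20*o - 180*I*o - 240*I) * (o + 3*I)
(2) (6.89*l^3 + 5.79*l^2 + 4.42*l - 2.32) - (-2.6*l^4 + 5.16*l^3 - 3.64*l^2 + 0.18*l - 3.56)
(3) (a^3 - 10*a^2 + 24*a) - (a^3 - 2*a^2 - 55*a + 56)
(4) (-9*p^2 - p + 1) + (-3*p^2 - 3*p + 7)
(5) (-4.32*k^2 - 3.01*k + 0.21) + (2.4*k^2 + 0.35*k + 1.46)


(1) = 5*I*o^5 - 20*o^4 - 15*I*o^4 + 60*o^3 + 25*I*o^3 - 100*o^2 - 135*I*o^2 + 540*o - 180*I*o + 720
(2) = 2.6*l^4 + 1.73*l^3 + 9.43*l^2 + 4.24*l + 1.24
(3) = -8*a^2 + 79*a - 56
(4) = -12*p^2 - 4*p + 8
(5) = -1.92*k^2 - 2.66*k + 1.67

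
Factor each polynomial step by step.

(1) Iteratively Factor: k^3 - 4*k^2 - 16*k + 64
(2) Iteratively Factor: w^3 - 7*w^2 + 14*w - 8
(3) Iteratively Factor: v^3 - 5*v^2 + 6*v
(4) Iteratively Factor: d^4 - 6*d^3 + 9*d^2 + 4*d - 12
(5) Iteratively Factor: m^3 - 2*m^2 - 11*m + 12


(1) = (k + 4)*(k^2 - 8*k + 16) = (k - 4)*(k + 4)*(k - 4)
(2) = (w - 1)*(w^2 - 6*w + 8) = (w - 2)*(w - 1)*(w - 4)
(3) = (v - 3)*(v^2 - 2*v) = (v - 3)*(v - 2)*(v)
(4) = (d + 1)*(d^3 - 7*d^2 + 16*d - 12) = (d - 2)*(d + 1)*(d^2 - 5*d + 6) = (d - 2)^2*(d + 1)*(d - 3)
(5) = (m + 3)*(m^2 - 5*m + 4) = (m - 4)*(m + 3)*(m - 1)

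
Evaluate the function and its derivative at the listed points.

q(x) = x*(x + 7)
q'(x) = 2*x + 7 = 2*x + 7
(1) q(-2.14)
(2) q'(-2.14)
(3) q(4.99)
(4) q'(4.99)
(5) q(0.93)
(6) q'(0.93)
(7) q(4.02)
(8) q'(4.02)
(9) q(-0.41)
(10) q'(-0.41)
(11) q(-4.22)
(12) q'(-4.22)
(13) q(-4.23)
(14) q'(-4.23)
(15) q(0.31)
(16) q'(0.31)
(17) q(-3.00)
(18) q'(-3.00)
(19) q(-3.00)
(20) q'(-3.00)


(1) = -10.40
(2) = 2.72
(3) = 59.83
(4) = 16.98
(5) = 7.37
(6) = 8.86
(7) = 44.30
(8) = 15.04
(9) = -2.70
(10) = 6.18
(11) = -11.73
(12) = -1.44
(13) = -11.72
(14) = -1.46
(15) = 2.27
(16) = 7.62
(17) = -12.00
(18) = 1.00
(19) = -12.00
(20) = 1.00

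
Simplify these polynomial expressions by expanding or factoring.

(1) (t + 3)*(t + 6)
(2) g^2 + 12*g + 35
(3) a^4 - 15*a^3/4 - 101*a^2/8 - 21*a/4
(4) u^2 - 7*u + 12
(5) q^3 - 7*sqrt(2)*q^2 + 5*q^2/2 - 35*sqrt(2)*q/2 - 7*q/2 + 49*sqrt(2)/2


(1) = t^2 + 9*t + 18
(2) = (g + 5)*(g + 7)
(3) = a*(a - 6)*(a + 1/2)*(a + 7/4)
(4) = (u - 4)*(u - 3)
(5) = (q - 1)*(q + 7/2)*(q - 7*sqrt(2))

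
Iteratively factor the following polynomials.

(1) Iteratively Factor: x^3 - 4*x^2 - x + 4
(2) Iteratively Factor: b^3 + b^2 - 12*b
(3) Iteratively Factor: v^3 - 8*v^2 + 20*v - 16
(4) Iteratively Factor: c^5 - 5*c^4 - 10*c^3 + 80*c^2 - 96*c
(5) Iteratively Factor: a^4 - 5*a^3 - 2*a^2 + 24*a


(1) = (x - 4)*(x^2 - 1) = (x - 4)*(x - 1)*(x + 1)
(2) = (b + 4)*(b^2 - 3*b) = b*(b + 4)*(b - 3)
(3) = (v - 2)*(v^2 - 6*v + 8) = (v - 2)^2*(v - 4)
(4) = (c - 4)*(c^4 - c^3 - 14*c^2 + 24*c) = (c - 4)*(c - 3)*(c^3 + 2*c^2 - 8*c) = c*(c - 4)*(c - 3)*(c^2 + 2*c - 8) = c*(c - 4)*(c - 3)*(c - 2)*(c + 4)
(5) = (a)*(a^3 - 5*a^2 - 2*a + 24) = a*(a - 3)*(a^2 - 2*a - 8) = a*(a - 3)*(a + 2)*(a - 4)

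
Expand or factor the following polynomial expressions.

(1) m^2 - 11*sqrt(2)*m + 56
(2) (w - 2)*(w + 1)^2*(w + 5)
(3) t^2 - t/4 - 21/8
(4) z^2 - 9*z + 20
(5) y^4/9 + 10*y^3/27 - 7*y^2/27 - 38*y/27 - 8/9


(1) = (m - 7*sqrt(2))*(m - 4*sqrt(2))
(2) = w^4 + 5*w^3 - 3*w^2 - 17*w - 10
(3) = (t - 7/4)*(t + 3/2)
(4) = (z - 5)*(z - 4)
(5) = (y/3 + 1/3)*(y/3 + 1)*(y - 2)*(y + 4/3)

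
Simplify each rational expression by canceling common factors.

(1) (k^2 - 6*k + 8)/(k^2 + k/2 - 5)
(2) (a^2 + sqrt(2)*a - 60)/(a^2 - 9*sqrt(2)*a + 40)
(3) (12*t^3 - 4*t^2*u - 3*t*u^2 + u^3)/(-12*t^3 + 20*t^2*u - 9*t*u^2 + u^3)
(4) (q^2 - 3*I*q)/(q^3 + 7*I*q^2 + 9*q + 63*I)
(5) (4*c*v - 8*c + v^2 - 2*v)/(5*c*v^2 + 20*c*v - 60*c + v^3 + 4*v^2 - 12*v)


(1) = (2*k - 8)/(2*k + 5)
(2) = (a + 6*sqrt(2))/(a - 4*sqrt(2))
(3) = (-6*t^2 - t*u + u^2)/(6*t^2 - 7*t*u + u^2)
(4) = q/(q^2 + 10*I*q - 21)
(5) = (4*c + v)/(5*c*v + 30*c + v^2 + 6*v)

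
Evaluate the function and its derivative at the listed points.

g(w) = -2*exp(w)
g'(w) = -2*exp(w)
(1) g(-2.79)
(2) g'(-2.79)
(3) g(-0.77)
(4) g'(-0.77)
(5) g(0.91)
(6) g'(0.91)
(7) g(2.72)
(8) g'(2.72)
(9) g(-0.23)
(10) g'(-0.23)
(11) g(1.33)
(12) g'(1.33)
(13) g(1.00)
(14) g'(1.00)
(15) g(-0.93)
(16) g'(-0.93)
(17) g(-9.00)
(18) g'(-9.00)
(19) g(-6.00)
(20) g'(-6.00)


(1) = -0.12
(2) = -0.12
(3) = -0.93
(4) = -0.93
(5) = -4.97
(6) = -4.97
(7) = -30.36
(8) = -30.36
(9) = -1.59
(10) = -1.59
(11) = -7.56
(12) = -7.56
(13) = -5.44
(14) = -5.44
(15) = -0.79
(16) = -0.79
(17) = -0.00
(18) = -0.00
(19) = -0.00
(20) = -0.00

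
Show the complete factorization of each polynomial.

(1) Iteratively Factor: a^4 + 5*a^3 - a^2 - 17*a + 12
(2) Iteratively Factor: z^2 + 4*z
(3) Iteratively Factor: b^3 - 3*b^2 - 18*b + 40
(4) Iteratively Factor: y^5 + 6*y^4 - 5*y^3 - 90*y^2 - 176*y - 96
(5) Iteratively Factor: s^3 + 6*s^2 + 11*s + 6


(1) = (a + 3)*(a^3 + 2*a^2 - 7*a + 4) = (a + 3)*(a + 4)*(a^2 - 2*a + 1) = (a - 1)*(a + 3)*(a + 4)*(a - 1)
(2) = (z)*(z + 4)
(3) = (b - 5)*(b^2 + 2*b - 8) = (b - 5)*(b + 4)*(b - 2)
(4) = (y + 1)*(y^4 + 5*y^3 - 10*y^2 - 80*y - 96) = (y - 4)*(y + 1)*(y^3 + 9*y^2 + 26*y + 24) = (y - 4)*(y + 1)*(y + 3)*(y^2 + 6*y + 8) = (y - 4)*(y + 1)*(y + 3)*(y + 4)*(y + 2)
(5) = (s + 2)*(s^2 + 4*s + 3) = (s + 1)*(s + 2)*(s + 3)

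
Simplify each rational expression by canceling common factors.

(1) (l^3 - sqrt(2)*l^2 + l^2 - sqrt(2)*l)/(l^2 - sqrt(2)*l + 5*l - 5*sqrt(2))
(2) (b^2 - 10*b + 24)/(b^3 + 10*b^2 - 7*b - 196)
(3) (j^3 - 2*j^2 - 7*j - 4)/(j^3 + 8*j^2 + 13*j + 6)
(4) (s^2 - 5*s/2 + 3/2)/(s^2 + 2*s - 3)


(1) = (l^2 + l)/(l + 5)
(2) = (b - 6)/(b^2 + 14*b + 49)
(3) = (j - 4)/(j + 6)
(4) = (2*s - 3)/(2*s + 6)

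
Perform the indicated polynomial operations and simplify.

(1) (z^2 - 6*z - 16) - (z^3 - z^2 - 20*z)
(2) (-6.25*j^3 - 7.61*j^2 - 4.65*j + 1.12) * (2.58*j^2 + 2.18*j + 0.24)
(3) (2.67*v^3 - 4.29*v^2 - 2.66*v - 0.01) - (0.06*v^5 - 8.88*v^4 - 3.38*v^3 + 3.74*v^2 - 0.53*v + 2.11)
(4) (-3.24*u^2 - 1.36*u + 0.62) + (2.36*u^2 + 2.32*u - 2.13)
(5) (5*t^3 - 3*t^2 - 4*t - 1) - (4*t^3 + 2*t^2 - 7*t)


(1) = -z^3 + 2*z^2 + 14*z - 16
(2) = -16.125*j^5 - 33.2588*j^4 - 30.0868*j^3 - 9.0738*j^2 + 1.3256*j + 0.2688
(3) = -0.06*v^5 + 8.88*v^4 + 6.05*v^3 - 8.03*v^2 - 2.13*v - 2.12
(4) = -0.88*u^2 + 0.96*u - 1.51
(5) = t^3 - 5*t^2 + 3*t - 1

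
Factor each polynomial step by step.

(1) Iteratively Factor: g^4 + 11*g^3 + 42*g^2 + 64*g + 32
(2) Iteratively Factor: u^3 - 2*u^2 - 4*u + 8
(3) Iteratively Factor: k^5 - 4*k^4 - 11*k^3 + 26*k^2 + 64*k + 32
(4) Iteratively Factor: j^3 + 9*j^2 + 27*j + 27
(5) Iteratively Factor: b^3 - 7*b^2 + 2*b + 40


(1) = (g + 4)*(g^3 + 7*g^2 + 14*g + 8) = (g + 2)*(g + 4)*(g^2 + 5*g + 4) = (g + 1)*(g + 2)*(g + 4)*(g + 4)
(2) = (u - 2)*(u^2 - 4) = (u - 2)*(u + 2)*(u - 2)
(3) = (k + 2)*(k^4 - 6*k^3 + k^2 + 24*k + 16) = (k - 4)*(k + 2)*(k^3 - 2*k^2 - 7*k - 4) = (k - 4)*(k + 1)*(k + 2)*(k^2 - 3*k - 4) = (k - 4)*(k + 1)^2*(k + 2)*(k - 4)
(4) = (j + 3)*(j^2 + 6*j + 9) = (j + 3)^2*(j + 3)
(5) = (b + 2)*(b^2 - 9*b + 20) = (b - 4)*(b + 2)*(b - 5)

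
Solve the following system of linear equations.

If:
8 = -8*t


Then:
t = -1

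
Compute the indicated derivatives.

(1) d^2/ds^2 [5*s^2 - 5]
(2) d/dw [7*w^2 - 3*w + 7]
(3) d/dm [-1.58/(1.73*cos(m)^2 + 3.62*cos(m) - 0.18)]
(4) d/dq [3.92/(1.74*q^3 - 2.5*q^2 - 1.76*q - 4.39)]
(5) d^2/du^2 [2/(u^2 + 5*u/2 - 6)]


(1) = 10
(2) = 14*w - 3
(3) = -(5.4668*cos(m) + 5.7196)*sin(m)/(1.73*cos(m)^2 + 3.62*cos(m) - 0.18)^2
(4) = (-20.4624*q^2 + 19.6*q + 6.8992)/(-1.74*q^3 + 2.5*q^2 + 1.76*q + 4.39)^2
(5) = 8*(-4*u^2 - 10*u + (4*u + 5)^2 + 24)/(2*u^2 + 5*u - 12)^3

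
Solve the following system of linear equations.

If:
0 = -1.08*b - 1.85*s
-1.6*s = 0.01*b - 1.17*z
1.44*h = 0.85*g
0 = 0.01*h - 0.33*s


Then:
b = -1.26615969581749*z
g = 41.3235875643033*z
h = 24.3923954372624*z
s = 0.739163498098859*z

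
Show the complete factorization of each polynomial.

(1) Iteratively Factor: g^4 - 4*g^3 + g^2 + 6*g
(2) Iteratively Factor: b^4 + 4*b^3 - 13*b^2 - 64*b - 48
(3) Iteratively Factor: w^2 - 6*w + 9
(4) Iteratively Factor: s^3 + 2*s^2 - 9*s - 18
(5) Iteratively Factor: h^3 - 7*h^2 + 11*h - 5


(1) = (g - 2)*(g^3 - 2*g^2 - 3*g) = (g - 3)*(g - 2)*(g^2 + g) = g*(g - 3)*(g - 2)*(g + 1)
(2) = (b - 4)*(b^3 + 8*b^2 + 19*b + 12) = (b - 4)*(b + 1)*(b^2 + 7*b + 12) = (b - 4)*(b + 1)*(b + 3)*(b + 4)
(3) = (w - 3)*(w - 3)
(4) = (s - 3)*(s^2 + 5*s + 6) = (s - 3)*(s + 2)*(s + 3)
(5) = (h - 1)*(h^2 - 6*h + 5) = (h - 1)^2*(h - 5)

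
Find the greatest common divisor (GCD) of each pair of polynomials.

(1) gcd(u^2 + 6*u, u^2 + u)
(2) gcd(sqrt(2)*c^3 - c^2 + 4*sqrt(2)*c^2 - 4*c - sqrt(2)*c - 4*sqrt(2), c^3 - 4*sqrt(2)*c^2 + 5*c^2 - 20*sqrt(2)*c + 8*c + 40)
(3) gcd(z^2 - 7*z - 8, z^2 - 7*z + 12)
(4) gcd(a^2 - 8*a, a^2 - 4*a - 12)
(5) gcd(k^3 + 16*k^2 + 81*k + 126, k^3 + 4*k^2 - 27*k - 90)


(1) = u
(2) = 1
(3) = 1
(4) = 1
(5) = k^2 + 9*k + 18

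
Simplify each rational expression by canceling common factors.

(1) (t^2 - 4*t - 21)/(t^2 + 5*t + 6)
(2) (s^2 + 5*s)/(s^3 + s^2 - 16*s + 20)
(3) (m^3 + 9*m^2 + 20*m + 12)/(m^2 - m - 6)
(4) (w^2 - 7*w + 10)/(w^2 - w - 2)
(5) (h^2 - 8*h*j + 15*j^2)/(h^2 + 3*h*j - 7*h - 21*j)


(1) = (t - 7)/(t + 2)
(2) = s/(s^2 - 4*s + 4)
(3) = (m^2 + 7*m + 6)/(m - 3)
(4) = (w - 5)/(w + 1)
(5) = (h^2 - 8*h*j + 15*j^2)/(h^2 + 3*h*j - 7*h - 21*j)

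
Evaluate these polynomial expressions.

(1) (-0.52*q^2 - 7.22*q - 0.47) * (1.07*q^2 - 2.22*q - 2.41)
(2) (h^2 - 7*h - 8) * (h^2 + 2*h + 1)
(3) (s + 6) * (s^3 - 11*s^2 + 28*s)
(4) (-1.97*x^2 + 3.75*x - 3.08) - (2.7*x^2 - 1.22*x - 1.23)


(1) = -0.5564*q^4 - 6.571*q^3 + 16.7787*q^2 + 18.4436*q + 1.1327
(2) = h^4 - 5*h^3 - 21*h^2 - 23*h - 8
(3) = s^4 - 5*s^3 - 38*s^2 + 168*s
(4) = -4.67*x^2 + 4.97*x - 1.85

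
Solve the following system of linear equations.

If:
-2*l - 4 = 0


Then:
l = -2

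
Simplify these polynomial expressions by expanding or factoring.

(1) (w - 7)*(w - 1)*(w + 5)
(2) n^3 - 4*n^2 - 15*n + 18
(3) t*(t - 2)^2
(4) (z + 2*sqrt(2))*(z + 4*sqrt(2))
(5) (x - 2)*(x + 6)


(1) = w^3 - 3*w^2 - 33*w + 35
(2) = (n - 6)*(n - 1)*(n + 3)
(3) = t^3 - 4*t^2 + 4*t
(4) = z^2 + 6*sqrt(2)*z + 16
(5) = x^2 + 4*x - 12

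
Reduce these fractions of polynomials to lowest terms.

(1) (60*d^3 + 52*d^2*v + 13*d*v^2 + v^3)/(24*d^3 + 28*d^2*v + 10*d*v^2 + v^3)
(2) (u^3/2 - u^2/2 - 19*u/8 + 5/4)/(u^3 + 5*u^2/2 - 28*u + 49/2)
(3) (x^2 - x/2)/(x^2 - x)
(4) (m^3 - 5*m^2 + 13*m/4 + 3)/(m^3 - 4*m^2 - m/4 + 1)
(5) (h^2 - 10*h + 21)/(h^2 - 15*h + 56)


(1) = (5*d + v)/(2*d + v)
(2) = (4*u^3 - 4*u^2 - 19*u + 10)/(8*u^3 + 20*u^2 - 224*u + 196)
(3) = (2*x - 1)/(2*x - 2)
(4) = (2*m - 3)/(2*m - 1)
(5) = (h - 3)/(h - 8)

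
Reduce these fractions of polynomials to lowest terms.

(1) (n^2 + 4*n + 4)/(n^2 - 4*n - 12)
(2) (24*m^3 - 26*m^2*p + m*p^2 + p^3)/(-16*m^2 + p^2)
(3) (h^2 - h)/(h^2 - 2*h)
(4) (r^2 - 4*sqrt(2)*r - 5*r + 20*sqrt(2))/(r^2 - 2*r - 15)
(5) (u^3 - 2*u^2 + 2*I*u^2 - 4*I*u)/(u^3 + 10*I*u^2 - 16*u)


(1) = (n + 2)/(n - 6)
(2) = (-6*m^2 + 5*m*p + p^2)/(4*m + p)
(3) = (h - 1)/(h - 2)
(4) = (r - 4*sqrt(2))/(r + 3)
(5) = (u - 2)/(u + 8*I)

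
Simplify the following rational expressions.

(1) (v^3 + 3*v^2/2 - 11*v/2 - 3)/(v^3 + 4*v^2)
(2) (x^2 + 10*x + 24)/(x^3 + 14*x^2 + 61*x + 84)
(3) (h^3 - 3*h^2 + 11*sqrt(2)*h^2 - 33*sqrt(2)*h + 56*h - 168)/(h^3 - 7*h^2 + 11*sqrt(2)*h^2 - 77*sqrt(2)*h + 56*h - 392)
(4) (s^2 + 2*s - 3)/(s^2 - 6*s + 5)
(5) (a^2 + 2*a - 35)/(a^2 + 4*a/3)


(1) = (2*v^3 + 3*v^2 - 11*v - 6)/(2*v^3 + 8*v^2)
(2) = (x + 6)/(x^2 + 10*x + 21)
(3) = (h - 3)/(h - 7)
(4) = (s + 3)/(s - 5)
(5) = (3*a^2 + 6*a - 105)/(3*a^2 + 4*a)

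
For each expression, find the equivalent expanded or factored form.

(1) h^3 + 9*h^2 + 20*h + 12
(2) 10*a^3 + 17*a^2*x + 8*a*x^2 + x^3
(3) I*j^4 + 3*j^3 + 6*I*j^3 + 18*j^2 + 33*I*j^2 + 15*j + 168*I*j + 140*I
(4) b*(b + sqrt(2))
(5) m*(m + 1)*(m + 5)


(1) = (h + 1)*(h + 2)*(h + 6)
(2) = (a + x)*(2*a + x)*(5*a + x)
(3) = (j + 5)*(j - 7*I)*(j + 4*I)*(I*j + I)
(4) = b^2 + sqrt(2)*b
(5) = m^3 + 6*m^2 + 5*m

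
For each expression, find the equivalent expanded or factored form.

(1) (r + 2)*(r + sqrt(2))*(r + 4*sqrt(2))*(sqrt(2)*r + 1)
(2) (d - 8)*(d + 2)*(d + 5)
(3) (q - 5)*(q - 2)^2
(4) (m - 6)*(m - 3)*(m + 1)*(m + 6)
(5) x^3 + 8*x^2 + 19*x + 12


(1) = sqrt(2)*r^4 + 2*sqrt(2)*r^3 + 11*r^3 + 13*sqrt(2)*r^2 + 22*r^2 + 8*r + 26*sqrt(2)*r + 16
(2) = d^3 - d^2 - 46*d - 80
(3) = q^3 - 9*q^2 + 24*q - 20
(4) = m^4 - 2*m^3 - 39*m^2 + 72*m + 108
(5) = (x + 1)*(x + 3)*(x + 4)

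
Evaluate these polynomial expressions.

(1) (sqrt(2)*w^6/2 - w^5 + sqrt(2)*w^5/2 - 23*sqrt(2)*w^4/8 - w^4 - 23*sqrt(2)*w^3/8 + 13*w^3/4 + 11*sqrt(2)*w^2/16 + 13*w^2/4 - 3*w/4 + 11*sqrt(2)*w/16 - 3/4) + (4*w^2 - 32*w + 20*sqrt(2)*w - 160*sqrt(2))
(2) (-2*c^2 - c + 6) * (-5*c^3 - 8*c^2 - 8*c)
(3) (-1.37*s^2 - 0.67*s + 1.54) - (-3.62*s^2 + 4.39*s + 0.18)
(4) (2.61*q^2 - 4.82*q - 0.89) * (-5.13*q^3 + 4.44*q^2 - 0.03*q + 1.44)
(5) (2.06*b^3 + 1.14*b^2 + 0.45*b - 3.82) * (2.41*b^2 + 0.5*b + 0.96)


(1) = sqrt(2)*w^6/2 - w^5 + sqrt(2)*w^5/2 - 23*sqrt(2)*w^4/8 - w^4 - 23*sqrt(2)*w^3/8 + 13*w^3/4 + 11*sqrt(2)*w^2/16 + 29*w^2/4 - 131*w/4 + 331*sqrt(2)*w/16 - 160*sqrt(2) - 3/4
(2) = 10*c^5 + 21*c^4 - 6*c^3 - 40*c^2 - 48*c
(3) = 2.25*s^2 - 5.06*s + 1.36
(4) = -13.3893*q^5 + 36.315*q^4 - 16.9134*q^3 - 0.0486*q^2 - 6.9141*q - 1.2816
(5) = 4.9646*b^5 + 3.7774*b^4 + 3.6321*b^3 - 7.8868*b^2 - 1.478*b - 3.6672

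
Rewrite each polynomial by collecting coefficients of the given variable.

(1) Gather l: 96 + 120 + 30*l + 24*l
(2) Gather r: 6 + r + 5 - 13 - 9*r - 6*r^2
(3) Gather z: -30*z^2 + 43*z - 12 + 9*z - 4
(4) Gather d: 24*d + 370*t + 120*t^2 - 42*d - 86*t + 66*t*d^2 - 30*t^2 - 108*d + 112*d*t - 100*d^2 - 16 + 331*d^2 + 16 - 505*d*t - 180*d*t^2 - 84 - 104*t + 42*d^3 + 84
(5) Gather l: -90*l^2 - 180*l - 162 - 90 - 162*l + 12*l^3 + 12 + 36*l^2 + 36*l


(1) = 54*l + 216
(2) = -6*r^2 - 8*r - 2
(3) = -30*z^2 + 52*z - 16
(4) = 42*d^3 + d^2*(66*t + 231) + d*(-180*t^2 - 393*t - 126) + 90*t^2 + 180*t
(5) = 12*l^3 - 54*l^2 - 306*l - 240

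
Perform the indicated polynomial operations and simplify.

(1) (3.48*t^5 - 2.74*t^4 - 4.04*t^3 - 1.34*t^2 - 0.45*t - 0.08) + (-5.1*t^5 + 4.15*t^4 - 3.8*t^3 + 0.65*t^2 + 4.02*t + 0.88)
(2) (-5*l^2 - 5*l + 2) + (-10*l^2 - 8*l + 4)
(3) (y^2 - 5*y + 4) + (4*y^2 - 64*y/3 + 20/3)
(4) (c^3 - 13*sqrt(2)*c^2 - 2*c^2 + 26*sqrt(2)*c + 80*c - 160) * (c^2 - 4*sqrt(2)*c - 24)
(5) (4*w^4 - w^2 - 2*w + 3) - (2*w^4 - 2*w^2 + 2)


(1) = -1.62*t^5 + 1.41*t^4 - 7.84*t^3 - 0.69*t^2 + 3.57*t + 0.8
(2) = -15*l^2 - 13*l + 6
(3) = 5*y^2 - 79*y/3 + 32/3
(4) = c^5 - 17*sqrt(2)*c^4 - 2*c^4 + 34*sqrt(2)*c^3 + 160*c^3 - 320*c^2 - 8*sqrt(2)*c^2 - 1920*c + 16*sqrt(2)*c + 3840
(5) = 2*w^4 + w^2 - 2*w + 1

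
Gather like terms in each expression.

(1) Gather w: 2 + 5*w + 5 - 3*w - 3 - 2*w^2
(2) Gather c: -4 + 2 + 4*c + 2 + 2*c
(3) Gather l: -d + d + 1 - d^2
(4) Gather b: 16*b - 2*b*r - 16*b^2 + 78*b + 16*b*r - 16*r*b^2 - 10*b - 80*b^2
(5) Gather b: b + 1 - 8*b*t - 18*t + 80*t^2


(1) = -2*w^2 + 2*w + 4
(2) = 6*c
(3) = 1 - d^2
(4) = b^2*(-16*r - 96) + b*(14*r + 84)
(5) = b*(1 - 8*t) + 80*t^2 - 18*t + 1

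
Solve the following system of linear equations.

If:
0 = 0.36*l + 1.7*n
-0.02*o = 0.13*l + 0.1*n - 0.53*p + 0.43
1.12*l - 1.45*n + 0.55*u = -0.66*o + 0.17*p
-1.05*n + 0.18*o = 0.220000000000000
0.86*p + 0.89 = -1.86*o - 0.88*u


Then:
l = 0.92
n = -0.19
o = 0.09
p = 1.00
u = -2.18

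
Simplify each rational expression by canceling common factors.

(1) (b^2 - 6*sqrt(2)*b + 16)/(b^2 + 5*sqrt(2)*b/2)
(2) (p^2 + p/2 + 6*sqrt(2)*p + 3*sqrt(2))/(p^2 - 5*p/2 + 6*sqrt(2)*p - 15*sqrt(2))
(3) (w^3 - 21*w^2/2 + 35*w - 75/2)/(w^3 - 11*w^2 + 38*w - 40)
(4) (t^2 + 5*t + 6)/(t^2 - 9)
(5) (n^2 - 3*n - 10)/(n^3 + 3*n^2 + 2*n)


(1) = (2*b^2 - 12*sqrt(2)*b + 32)/(2*b^2 + 5*sqrt(2)*b)
(2) = (4*p + 2)/(4*p - 10)
(3) = (2*w^2 - 11*w + 15)/(2*w^2 - 12*w + 16)
(4) = (t + 2)/(t - 3)
(5) = (n - 5)/(n^2 + n)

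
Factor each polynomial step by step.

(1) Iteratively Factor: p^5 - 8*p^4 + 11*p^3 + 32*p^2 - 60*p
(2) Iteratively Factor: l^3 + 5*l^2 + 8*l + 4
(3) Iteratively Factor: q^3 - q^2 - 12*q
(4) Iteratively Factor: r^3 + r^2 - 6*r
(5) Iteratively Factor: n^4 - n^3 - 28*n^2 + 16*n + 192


(1) = (p - 3)*(p^4 - 5*p^3 - 4*p^2 + 20*p) = (p - 3)*(p - 2)*(p^3 - 3*p^2 - 10*p) = (p - 5)*(p - 3)*(p - 2)*(p^2 + 2*p) = p*(p - 5)*(p - 3)*(p - 2)*(p + 2)
(2) = (l + 2)*(l^2 + 3*l + 2) = (l + 1)*(l + 2)*(l + 2)
(3) = (q - 4)*(q^2 + 3*q) = (q - 4)*(q + 3)*(q)
(4) = (r - 2)*(r^2 + 3*r) = (r - 2)*(r + 3)*(r)
(5) = (n + 3)*(n^3 - 4*n^2 - 16*n + 64) = (n - 4)*(n + 3)*(n^2 - 16) = (n - 4)*(n + 3)*(n + 4)*(n - 4)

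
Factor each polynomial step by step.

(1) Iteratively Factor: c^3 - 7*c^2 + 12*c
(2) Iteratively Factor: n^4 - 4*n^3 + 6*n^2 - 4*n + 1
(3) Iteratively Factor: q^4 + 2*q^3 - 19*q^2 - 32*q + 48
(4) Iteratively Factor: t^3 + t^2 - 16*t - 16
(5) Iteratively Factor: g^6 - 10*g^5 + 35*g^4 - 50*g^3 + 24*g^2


(1) = (c - 3)*(c^2 - 4*c) = (c - 4)*(c - 3)*(c)
(2) = (n - 1)*(n^3 - 3*n^2 + 3*n - 1) = (n - 1)^2*(n^2 - 2*n + 1) = (n - 1)^3*(n - 1)
(3) = (q - 4)*(q^3 + 6*q^2 + 5*q - 12) = (q - 4)*(q + 4)*(q^2 + 2*q - 3) = (q - 4)*(q - 1)*(q + 4)*(q + 3)
(4) = (t + 1)*(t^2 - 16) = (t - 4)*(t + 1)*(t + 4)
(5) = (g - 2)*(g^5 - 8*g^4 + 19*g^3 - 12*g^2) = (g - 2)*(g - 1)*(g^4 - 7*g^3 + 12*g^2) = g*(g - 2)*(g - 1)*(g^3 - 7*g^2 + 12*g) = g*(g - 3)*(g - 2)*(g - 1)*(g^2 - 4*g) = g*(g - 4)*(g - 3)*(g - 2)*(g - 1)*(g)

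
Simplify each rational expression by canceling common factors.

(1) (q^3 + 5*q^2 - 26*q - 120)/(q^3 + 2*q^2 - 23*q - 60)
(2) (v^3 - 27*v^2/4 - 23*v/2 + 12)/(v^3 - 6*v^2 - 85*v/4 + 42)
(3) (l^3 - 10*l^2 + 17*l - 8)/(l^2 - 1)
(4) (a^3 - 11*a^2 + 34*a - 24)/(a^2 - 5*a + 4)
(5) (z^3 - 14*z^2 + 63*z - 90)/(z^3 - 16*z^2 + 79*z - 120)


(1) = (q + 6)/(q + 3)
(2) = (4*v^2 + 5*v - 6)/(4*v^2 + 8*v - 21)
(3) = (l^2 - 9*l + 8)/(l + 1)
(4) = a - 6
(5) = (z - 6)/(z - 8)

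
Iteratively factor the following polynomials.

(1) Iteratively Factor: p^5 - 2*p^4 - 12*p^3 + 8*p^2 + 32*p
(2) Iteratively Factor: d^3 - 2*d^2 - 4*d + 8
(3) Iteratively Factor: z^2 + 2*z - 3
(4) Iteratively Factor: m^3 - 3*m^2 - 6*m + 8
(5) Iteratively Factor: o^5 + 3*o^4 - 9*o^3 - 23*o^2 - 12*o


(1) = (p - 4)*(p^4 + 2*p^3 - 4*p^2 - 8*p) = (p - 4)*(p + 2)*(p^3 - 4*p) = (p - 4)*(p - 2)*(p + 2)*(p^2 + 2*p) = p*(p - 4)*(p - 2)*(p + 2)*(p + 2)
(2) = (d - 2)*(d^2 - 4) = (d - 2)*(d + 2)*(d - 2)
(3) = (z + 3)*(z - 1)
(4) = (m + 2)*(m^2 - 5*m + 4) = (m - 4)*(m + 2)*(m - 1)
(5) = (o)*(o^4 + 3*o^3 - 9*o^2 - 23*o - 12) = o*(o + 4)*(o^3 - o^2 - 5*o - 3) = o*(o + 1)*(o + 4)*(o^2 - 2*o - 3) = o*(o - 3)*(o + 1)*(o + 4)*(o + 1)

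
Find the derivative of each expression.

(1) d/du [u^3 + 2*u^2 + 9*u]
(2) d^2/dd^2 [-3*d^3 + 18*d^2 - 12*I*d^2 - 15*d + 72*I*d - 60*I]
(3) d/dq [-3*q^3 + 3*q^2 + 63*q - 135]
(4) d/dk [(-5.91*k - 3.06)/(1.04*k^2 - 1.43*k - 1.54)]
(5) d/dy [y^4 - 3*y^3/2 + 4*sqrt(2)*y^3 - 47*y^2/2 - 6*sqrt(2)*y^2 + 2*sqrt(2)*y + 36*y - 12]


(1) = 3*u^2 + 4*u + 9
(2) = -18*d + 36 - 24*I
(3) = -9*q^2 + 6*q + 63
(4) = (6.1464*k^2 + 6.3648*k + 4.7256)/(1.0816*k^4 - 2.9744*k^3 - 1.1583*k^2 + 4.4044*k + 2.3716)
(5) = 4*y^3 - 9*y^2/2 + 12*sqrt(2)*y^2 - 47*y - 12*sqrt(2)*y + 2*sqrt(2) + 36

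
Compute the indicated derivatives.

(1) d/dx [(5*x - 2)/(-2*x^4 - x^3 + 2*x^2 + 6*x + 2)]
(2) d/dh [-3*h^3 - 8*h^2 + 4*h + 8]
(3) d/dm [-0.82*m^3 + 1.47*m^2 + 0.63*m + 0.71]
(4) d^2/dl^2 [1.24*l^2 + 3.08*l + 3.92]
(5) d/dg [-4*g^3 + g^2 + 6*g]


(1) = (-10*x^4 - 5*x^3 + 10*x^2 + 30*x + (5*x - 2)*(8*x^3 + 3*x^2 - 4*x - 6) + 10)/(-2*x^4 - x^3 + 2*x^2 + 6*x + 2)^2
(2) = -9*h^2 - 16*h + 4
(3) = -2.46*m^2 + 2.94*m + 0.63
(4) = 2.48000000000000
(5) = -12*g^2 + 2*g + 6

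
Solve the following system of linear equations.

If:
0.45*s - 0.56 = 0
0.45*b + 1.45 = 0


Then:
b = -3.22
s = 1.24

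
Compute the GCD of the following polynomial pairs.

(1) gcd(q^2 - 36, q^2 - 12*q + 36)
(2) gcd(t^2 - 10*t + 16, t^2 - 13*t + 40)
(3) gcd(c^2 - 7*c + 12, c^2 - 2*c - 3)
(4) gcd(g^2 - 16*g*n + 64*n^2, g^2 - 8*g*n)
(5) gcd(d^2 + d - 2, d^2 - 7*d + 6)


(1) = q - 6
(2) = t - 8
(3) = gcd((c - 4)*(c - 3), (c - 3)*(c + 1)) = c - 3
(4) = gcd((g - 8*n)^2, g*(g - 8*n)) = g - 8*n
(5) = d - 1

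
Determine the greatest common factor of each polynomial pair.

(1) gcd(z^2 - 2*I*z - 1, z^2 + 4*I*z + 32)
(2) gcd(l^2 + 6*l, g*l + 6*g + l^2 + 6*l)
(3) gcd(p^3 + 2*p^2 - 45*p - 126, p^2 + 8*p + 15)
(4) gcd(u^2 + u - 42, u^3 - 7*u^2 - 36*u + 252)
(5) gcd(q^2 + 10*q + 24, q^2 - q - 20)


(1) = gcd((z - I)^2, (z - 4*I)*(z + 8*I)) = 1
(2) = gcd(l*(l + 6), (g + l)*(l + 6)) = l + 6
(3) = gcd((p - 7)*(p + 3)*(p + 6), (p + 3)*(p + 5)) = p + 3
(4) = u - 6
(5) = q + 4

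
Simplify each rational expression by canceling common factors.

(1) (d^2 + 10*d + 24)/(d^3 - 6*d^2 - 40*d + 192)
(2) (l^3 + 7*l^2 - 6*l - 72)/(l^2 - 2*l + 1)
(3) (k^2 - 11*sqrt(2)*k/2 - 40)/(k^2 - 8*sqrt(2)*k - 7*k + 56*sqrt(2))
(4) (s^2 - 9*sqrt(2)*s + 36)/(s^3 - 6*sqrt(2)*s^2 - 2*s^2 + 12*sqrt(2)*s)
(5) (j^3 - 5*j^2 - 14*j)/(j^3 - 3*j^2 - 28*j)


(1) = (d + 4)/(d^2 - 12*d + 32)
(2) = (l^3 + 7*l^2 - 6*l - 72)/(l^2 - 2*l + 1)
(3) = (2*k + 5*sqrt(2))/(2*k - 14)
(4) = (s - 3*sqrt(2))/(s^2 - 2*s)
(5) = (j + 2)/(j + 4)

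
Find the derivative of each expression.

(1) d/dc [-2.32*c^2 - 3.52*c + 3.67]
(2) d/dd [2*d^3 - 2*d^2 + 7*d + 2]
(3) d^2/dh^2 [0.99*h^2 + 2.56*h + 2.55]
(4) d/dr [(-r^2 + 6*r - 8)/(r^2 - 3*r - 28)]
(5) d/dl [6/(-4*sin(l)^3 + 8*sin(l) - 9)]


(1) = -4.64*c - 3.52
(2) = 6*d^2 - 4*d + 7
(3) = 1.98000000000000
(4) = 3*(-r^2 + 24*r - 64)/(r^4 - 6*r^3 - 47*r^2 + 168*r + 784)
(5) = 24*(3*sin(l)^2 - 2)*cos(l)/(5*sin(l) + sin(3*l) - 9)^2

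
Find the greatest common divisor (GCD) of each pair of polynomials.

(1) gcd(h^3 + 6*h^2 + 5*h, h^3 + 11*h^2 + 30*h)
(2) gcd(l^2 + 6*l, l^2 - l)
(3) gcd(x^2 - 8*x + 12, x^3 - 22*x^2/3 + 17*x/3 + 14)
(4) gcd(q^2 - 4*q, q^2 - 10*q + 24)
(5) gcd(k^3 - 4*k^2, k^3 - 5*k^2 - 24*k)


(1) = h^2 + 5*h
(2) = gcd(l*(l + 6), l*(l - 1)) = l
(3) = x - 6
(4) = q - 4
(5) = k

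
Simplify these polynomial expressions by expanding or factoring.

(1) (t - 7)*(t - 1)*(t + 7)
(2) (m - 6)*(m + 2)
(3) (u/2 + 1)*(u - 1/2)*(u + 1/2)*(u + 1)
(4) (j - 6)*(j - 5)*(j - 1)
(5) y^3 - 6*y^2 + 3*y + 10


(1) = t^3 - t^2 - 49*t + 49
(2) = m^2 - 4*m - 12
(3) = u^4/2 + 3*u^3/2 + 7*u^2/8 - 3*u/8 - 1/4
(4) = j^3 - 12*j^2 + 41*j - 30
(5) = (y - 5)*(y - 2)*(y + 1)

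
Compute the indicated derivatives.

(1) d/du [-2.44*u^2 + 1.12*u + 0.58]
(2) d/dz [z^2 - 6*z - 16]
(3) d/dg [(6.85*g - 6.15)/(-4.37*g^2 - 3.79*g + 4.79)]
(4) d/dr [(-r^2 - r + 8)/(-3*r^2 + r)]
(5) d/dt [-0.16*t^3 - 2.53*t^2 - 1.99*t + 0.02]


(1) = 1.12 - 4.88*u
(2) = 2*z - 6
(3) = (29.9345*g^2 - 53.751*g + 9.503)/(19.0969*g^4 + 33.1246*g^3 - 27.5005*g^2 - 36.3082*g + 22.9441)
(4) = 4*(-r^2 + 12*r - 2)/(r^2*(9*r^2 - 6*r + 1))
(5) = -0.48*t^2 - 5.06*t - 1.99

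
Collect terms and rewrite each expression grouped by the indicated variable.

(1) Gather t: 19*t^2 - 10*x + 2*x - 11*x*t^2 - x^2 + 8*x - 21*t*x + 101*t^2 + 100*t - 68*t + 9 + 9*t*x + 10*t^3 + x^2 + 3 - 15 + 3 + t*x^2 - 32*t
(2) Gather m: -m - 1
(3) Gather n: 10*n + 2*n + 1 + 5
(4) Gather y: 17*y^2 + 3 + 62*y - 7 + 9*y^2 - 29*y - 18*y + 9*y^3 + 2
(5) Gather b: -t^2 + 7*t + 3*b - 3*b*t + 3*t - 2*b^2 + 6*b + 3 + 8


(1) = 10*t^3 + t^2*(120 - 11*x) + t*(x^2 - 12*x)
(2) = -m - 1
(3) = 12*n + 6
(4) = 9*y^3 + 26*y^2 + 15*y - 2
(5) = -2*b^2 + b*(9 - 3*t) - t^2 + 10*t + 11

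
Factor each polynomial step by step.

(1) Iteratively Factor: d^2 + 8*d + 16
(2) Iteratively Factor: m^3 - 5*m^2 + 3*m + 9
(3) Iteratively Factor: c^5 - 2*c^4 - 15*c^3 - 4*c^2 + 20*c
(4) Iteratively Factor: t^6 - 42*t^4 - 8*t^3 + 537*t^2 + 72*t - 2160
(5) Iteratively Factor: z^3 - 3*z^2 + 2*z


(1) = (d + 4)*(d + 4)
(2) = (m - 3)*(m^2 - 2*m - 3) = (m - 3)*(m + 1)*(m - 3)
(3) = (c - 1)*(c^4 - c^3 - 16*c^2 - 20*c) = (c - 5)*(c - 1)*(c^3 + 4*c^2 + 4*c) = (c - 5)*(c - 1)*(c + 2)*(c^2 + 2*c) = c*(c - 5)*(c - 1)*(c + 2)*(c + 2)
(4) = (t - 3)*(t^5 + 3*t^4 - 33*t^3 - 107*t^2 + 216*t + 720) = (t - 3)^2*(t^4 + 6*t^3 - 15*t^2 - 152*t - 240) = (t - 5)*(t - 3)^2*(t^3 + 11*t^2 + 40*t + 48) = (t - 5)*(t - 3)^2*(t + 4)*(t^2 + 7*t + 12) = (t - 5)*(t - 3)^2*(t + 3)*(t + 4)*(t + 4)
(5) = (z - 2)*(z^2 - z) = (z - 2)*(z - 1)*(z)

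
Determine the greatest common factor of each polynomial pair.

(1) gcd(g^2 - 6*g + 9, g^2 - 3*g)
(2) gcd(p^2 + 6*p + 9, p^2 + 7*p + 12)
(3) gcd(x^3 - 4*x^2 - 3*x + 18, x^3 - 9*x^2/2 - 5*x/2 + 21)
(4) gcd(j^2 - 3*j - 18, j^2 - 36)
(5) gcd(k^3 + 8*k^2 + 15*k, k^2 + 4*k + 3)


(1) = gcd((g - 3)^2, g*(g - 3)) = g - 3
(2) = p + 3
(3) = x^2 - x - 6
(4) = j - 6
(5) = gcd(k*(k + 3)*(k + 5), (k + 1)*(k + 3)) = k + 3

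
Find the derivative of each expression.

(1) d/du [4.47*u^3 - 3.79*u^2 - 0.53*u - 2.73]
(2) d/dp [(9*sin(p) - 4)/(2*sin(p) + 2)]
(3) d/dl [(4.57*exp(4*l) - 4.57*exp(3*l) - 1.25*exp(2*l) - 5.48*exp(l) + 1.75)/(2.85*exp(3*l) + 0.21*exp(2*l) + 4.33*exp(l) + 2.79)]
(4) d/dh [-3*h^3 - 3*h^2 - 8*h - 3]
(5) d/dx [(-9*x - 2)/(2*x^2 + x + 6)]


(1) = 13.41*u^2 - 7.58*u - 0.53
(2) = 13*cos(p)/(2*(sin(p) + 1)^2)
(3) = (13.0245*exp(6*l) + 1.9194*exp(5*l) + 61.9671*exp(4*l) + 42.661*exp(3*l) - 57.4751*exp(2*l) - 7.71*exp(l) - 22.8667)*exp(l)/(8.1225*exp(6*l) + 1.197*exp(5*l) + 24.7251*exp(4*l) + 17.7216*exp(3*l) + 19.9207*exp(2*l) + 24.1614*exp(l) + 7.7841)
(4) = -9*h^2 - 6*h - 8
(5) = (-18*x^2 - 9*x + (4*x + 1)*(9*x + 2) - 54)/(2*x^2 + x + 6)^2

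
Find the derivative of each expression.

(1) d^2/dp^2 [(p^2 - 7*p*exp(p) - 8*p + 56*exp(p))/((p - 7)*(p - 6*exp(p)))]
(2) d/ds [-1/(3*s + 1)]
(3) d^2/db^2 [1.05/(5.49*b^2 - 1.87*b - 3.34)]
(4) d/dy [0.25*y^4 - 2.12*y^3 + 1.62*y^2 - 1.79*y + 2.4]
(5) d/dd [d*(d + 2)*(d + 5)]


(1) = (-p^5*exp(p) - 6*p^4*exp(2*p) + 24*p^4*exp(p) + 144*p^3*exp(2*p) - 209*p^3*exp(p) - 2*p^3 - 1218*p^2*exp(2*p) + 812*p^2*exp(p) + 3948*p*exp(2*p) - 1120*p*exp(p) + 504*exp(3*p) - 4620*exp(2*p) + 784*exp(p))/(p^6 - 18*p^5*exp(p) - 21*p^5 + 108*p^4*exp(2*p) + 378*p^4*exp(p) + 147*p^4 - 216*p^3*exp(3*p) - 2268*p^3*exp(2*p) - 2646*p^3*exp(p) - 343*p^3 + 4536*p^2*exp(3*p) + 15876*p^2*exp(2*p) + 6174*p^2*exp(p) - 31752*p*exp(3*p) - 37044*p*exp(2*p) + 74088*exp(3*p))
(2) = 3/(3*s + 1)^2
(3) = (63.29421*b^2 - 21.55923*b - 1.05*(10.98*b - 1.87)*(21.96*b - 3.74) - 38.50686)/(-5.49*b^2 + 1.87*b + 3.34)^3
(4) = 1.0*y^3 - 6.36*y^2 + 3.24*y - 1.79
(5) = 3*d^2 + 14*d + 10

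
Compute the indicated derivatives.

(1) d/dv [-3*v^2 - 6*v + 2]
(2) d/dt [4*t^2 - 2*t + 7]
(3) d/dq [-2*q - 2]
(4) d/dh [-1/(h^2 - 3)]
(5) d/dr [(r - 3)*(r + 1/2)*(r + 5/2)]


(1) = -6*v - 6
(2) = 8*t - 2
(3) = -2
(4) = 2*h/(h^2 - 3)^2
(5) = 3*r^2 - 31/4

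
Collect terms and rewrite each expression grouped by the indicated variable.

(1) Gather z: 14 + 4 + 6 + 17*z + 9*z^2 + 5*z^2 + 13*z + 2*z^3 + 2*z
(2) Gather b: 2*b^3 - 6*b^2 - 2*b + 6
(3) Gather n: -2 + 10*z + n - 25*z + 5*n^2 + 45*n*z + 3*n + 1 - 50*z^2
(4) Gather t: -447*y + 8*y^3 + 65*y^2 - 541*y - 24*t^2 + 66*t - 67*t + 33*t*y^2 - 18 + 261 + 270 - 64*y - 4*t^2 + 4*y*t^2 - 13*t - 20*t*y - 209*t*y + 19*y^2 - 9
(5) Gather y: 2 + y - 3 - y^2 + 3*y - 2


(1) = 2*z^3 + 14*z^2 + 32*z + 24
(2) = 2*b^3 - 6*b^2 - 2*b + 6
(3) = 5*n^2 + n*(45*z + 4) - 50*z^2 - 15*z - 1
(4) = t^2*(4*y - 28) + t*(33*y^2 - 229*y - 14) + 8*y^3 + 84*y^2 - 1052*y + 504
(5) = -y^2 + 4*y - 3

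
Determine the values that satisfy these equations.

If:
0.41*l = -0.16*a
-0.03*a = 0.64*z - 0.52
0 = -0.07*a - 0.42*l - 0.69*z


Then:
a = 4.44
l = -1.73
z = 0.60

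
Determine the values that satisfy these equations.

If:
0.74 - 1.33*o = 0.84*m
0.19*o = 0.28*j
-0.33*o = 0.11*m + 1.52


Then:
j = -7.04
m = 17.31
o = -10.38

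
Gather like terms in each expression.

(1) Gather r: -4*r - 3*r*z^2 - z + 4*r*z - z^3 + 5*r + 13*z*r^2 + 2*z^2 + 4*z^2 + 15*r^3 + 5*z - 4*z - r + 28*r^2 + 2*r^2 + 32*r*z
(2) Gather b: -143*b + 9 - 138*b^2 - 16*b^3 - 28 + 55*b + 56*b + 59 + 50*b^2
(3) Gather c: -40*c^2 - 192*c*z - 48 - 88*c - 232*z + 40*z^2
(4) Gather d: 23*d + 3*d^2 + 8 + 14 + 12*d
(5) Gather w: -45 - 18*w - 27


(1) = 15*r^3 + r^2*(13*z + 30) + r*(-3*z^2 + 36*z) - z^3 + 6*z^2
(2) = -16*b^3 - 88*b^2 - 32*b + 40
(3) = -40*c^2 + c*(-192*z - 88) + 40*z^2 - 232*z - 48
(4) = 3*d^2 + 35*d + 22
(5) = -18*w - 72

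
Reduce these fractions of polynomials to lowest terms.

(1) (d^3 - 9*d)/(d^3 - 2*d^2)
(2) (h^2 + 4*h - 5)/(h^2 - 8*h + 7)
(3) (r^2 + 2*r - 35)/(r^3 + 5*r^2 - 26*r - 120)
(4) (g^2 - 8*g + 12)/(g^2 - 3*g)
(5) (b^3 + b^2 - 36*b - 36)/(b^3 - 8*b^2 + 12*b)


(1) = (d^2 - 9)/(d^2 - 2*d)
(2) = (h + 5)/(h - 7)
(3) = (r + 7)/(r^2 + 10*r + 24)
(4) = (g^2 - 8*g + 12)/(g^2 - 3*g)
(5) = (b^2 + 7*b + 6)/(b^2 - 2*b)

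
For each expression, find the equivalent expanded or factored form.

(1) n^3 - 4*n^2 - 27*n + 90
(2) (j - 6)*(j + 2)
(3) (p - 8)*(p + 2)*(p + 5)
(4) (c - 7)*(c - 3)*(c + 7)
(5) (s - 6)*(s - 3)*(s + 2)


(1) = (n - 6)*(n - 3)*(n + 5)
(2) = j^2 - 4*j - 12
(3) = p^3 - p^2 - 46*p - 80
(4) = c^3 - 3*c^2 - 49*c + 147
(5) = s^3 - 7*s^2 + 36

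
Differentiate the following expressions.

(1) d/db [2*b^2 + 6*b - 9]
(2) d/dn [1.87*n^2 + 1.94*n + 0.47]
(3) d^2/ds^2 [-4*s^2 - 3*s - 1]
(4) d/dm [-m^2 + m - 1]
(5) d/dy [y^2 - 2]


(1) = 4*b + 6
(2) = 3.74*n + 1.94
(3) = -8
(4) = 1 - 2*m
(5) = 2*y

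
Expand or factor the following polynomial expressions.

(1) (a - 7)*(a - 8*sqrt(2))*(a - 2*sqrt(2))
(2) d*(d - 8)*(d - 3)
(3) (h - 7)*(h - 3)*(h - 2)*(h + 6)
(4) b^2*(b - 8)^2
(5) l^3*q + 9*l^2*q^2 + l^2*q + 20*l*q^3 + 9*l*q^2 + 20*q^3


(1) = a^3 - 10*sqrt(2)*a^2 - 7*a^2 + 32*a + 70*sqrt(2)*a - 224
(2) = d^3 - 11*d^2 + 24*d
(3) = h^4 - 6*h^3 - 31*h^2 + 204*h - 252
(4) = b^4 - 16*b^3 + 64*b^2
(5) = (l + 4*q)*(l + 5*q)*(l*q + q)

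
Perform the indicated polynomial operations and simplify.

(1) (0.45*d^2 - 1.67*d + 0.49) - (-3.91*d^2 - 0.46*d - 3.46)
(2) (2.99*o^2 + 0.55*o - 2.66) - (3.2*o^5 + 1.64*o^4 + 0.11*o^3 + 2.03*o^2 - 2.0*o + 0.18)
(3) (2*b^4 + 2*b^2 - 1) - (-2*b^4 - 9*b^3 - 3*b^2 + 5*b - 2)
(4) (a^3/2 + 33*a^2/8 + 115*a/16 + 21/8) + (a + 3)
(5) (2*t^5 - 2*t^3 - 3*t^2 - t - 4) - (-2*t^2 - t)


(1) = 4.36*d^2 - 1.21*d + 3.95
(2) = -3.2*o^5 - 1.64*o^4 - 0.11*o^3 + 0.96*o^2 + 2.55*o - 2.84
(3) = 4*b^4 + 9*b^3 + 5*b^2 - 5*b + 1
(4) = a^3/2 + 33*a^2/8 + 131*a/16 + 45/8
(5) = 2*t^5 - 2*t^3 - t^2 - 4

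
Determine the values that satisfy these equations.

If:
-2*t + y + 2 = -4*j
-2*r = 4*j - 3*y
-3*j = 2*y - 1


Then:
j = 1/3 - 2*y/3
r = 17*y/6 - 2/3
t = 5/3 - 5*y/6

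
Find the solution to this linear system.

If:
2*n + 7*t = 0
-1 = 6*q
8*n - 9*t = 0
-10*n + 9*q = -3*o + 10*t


Then:
n = 0
o = 1/2
q = -1/6
t = 0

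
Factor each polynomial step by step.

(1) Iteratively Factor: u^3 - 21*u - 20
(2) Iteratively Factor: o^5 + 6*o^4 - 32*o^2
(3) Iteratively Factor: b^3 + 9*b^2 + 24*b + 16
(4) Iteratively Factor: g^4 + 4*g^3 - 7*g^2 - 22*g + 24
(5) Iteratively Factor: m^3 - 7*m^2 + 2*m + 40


(1) = (u - 5)*(u^2 + 5*u + 4) = (u - 5)*(u + 1)*(u + 4)
(2) = (o + 4)*(o^4 + 2*o^3 - 8*o^2) = (o - 2)*(o + 4)*(o^3 + 4*o^2) = o*(o - 2)*(o + 4)*(o^2 + 4*o) = o^2*(o - 2)*(o + 4)*(o + 4)
(3) = (b + 4)*(b^2 + 5*b + 4) = (b + 4)^2*(b + 1)
(4) = (g + 4)*(g^3 - 7*g + 6) = (g + 3)*(g + 4)*(g^2 - 3*g + 2) = (g - 1)*(g + 3)*(g + 4)*(g - 2)
(5) = (m - 4)*(m^2 - 3*m - 10) = (m - 5)*(m - 4)*(m + 2)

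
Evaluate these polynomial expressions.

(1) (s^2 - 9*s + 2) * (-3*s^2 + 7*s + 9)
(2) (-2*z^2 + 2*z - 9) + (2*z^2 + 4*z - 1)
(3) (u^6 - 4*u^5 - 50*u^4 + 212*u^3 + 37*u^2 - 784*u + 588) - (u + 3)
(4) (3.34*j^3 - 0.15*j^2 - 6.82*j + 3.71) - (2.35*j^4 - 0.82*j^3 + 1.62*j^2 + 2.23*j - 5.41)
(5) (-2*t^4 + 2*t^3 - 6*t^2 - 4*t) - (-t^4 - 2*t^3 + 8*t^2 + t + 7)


(1) = -3*s^4 + 34*s^3 - 60*s^2 - 67*s + 18
(2) = 6*z - 10
(3) = u^6 - 4*u^5 - 50*u^4 + 212*u^3 + 37*u^2 - 785*u + 585
(4) = -2.35*j^4 + 4.16*j^3 - 1.77*j^2 - 9.05*j + 9.12
(5) = -t^4 + 4*t^3 - 14*t^2 - 5*t - 7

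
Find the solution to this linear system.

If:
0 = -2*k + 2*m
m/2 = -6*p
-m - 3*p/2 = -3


Then:
k = 24/7
m = 24/7
p = -2/7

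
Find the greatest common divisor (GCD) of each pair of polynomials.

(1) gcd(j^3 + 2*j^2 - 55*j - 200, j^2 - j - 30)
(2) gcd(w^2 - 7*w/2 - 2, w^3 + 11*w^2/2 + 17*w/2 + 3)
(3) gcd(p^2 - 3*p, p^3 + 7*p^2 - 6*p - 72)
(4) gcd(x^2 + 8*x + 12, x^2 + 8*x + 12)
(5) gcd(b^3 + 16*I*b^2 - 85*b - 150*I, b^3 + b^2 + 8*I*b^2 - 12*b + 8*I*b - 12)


(1) = gcd((j - 8)*(j + 5)^2, (j - 6)*(j + 5)) = j + 5
(2) = gcd((w - 4)*(w + 1/2), (w + 1/2)*(w + 2)*(w + 3)) = w + 1/2
(3) = p - 3
(4) = x^2 + 8*x + 12
(5) = gcd((b + 5*I)^2*(b + 6*I), (b + 1)*(b + 2*I)*(b + 6*I)) = b + 6*I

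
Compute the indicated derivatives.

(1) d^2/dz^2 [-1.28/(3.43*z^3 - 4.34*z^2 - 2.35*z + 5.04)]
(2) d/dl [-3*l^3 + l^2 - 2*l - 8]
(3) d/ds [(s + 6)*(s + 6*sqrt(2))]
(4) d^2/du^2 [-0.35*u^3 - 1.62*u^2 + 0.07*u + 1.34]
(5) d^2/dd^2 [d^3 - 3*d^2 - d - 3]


(1) = ((26.3424*z - 11.1104)*(3.43*z^3 - 4.34*z^2 - 2.35*z + 5.04) - 1.28*(-20.58*z^2 + 17.36*z + 4.7)*(-10.29*z^2 + 8.68*z + 2.35))/(3.43*z^3 - 4.34*z^2 - 2.35*z + 5.04)^3
(2) = -9*l^2 + 2*l - 2
(3) = 2*s + 6 + 6*sqrt(2)
(4) = -2.1*u - 3.24
(5) = 6*d - 6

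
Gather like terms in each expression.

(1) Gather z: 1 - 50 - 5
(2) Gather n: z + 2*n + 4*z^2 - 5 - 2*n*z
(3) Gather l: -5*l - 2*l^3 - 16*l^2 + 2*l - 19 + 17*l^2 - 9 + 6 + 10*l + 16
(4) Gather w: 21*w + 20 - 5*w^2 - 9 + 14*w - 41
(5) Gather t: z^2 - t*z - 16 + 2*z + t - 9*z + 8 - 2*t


(1) = -54
(2) = n*(2 - 2*z) + 4*z^2 + z - 5
(3) = -2*l^3 + l^2 + 7*l - 6
(4) = -5*w^2 + 35*w - 30
(5) = t*(-z - 1) + z^2 - 7*z - 8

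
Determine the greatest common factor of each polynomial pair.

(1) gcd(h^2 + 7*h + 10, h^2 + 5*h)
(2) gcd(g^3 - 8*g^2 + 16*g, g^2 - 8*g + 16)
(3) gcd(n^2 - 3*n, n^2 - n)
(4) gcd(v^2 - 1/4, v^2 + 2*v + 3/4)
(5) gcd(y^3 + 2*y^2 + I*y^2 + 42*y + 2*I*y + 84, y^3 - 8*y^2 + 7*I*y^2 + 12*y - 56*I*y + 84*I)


(1) = gcd((h + 2)*(h + 5), h*(h + 5)) = h + 5
(2) = gcd(g*(g - 4)^2, (g - 4)^2) = g^2 - 8*g + 16
(3) = gcd(n*(n - 3), n*(n - 1)) = n
(4) = gcd((v - 1/2)*(v + 1/2), (v + 1/2)*(v + 3/2)) = v + 1/2
(5) = y + 7*I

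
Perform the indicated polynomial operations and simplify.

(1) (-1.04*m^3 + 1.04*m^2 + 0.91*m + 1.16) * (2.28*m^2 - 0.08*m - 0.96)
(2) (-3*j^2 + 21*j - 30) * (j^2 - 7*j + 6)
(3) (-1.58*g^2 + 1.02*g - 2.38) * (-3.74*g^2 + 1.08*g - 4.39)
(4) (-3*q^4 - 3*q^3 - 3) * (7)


(1) = -2.3712*m^5 + 2.4544*m^4 + 2.99*m^3 + 1.5736*m^2 - 0.9664*m - 1.1136
(2) = -3*j^4 + 42*j^3 - 195*j^2 + 336*j - 180
(3) = 5.9092*g^4 - 5.5212*g^3 + 16.939*g^2 - 7.0482*g + 10.4482
(4) = -21*q^4 - 21*q^3 - 21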